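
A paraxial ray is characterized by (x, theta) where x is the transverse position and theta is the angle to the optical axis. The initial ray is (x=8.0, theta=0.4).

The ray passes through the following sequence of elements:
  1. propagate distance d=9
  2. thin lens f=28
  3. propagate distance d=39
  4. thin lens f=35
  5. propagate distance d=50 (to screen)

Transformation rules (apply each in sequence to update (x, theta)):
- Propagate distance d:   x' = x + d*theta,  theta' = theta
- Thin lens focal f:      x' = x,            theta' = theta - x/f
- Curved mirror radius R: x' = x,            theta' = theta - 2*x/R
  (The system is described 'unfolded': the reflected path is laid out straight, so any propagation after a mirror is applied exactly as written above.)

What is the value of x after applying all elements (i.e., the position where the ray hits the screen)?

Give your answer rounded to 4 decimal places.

Answer: -5.4469

Derivation:
Initial: x=8.0000 theta=0.4000
After 1 (propagate distance d=9): x=11.6000 theta=0.4000
After 2 (thin lens f=28): x=11.6000 theta=-1/70 (≈-0.0143)
After 3 (propagate distance d=39): x=773/70 (≈11.0429) theta=-1/70 (≈-0.0143)
After 4 (thin lens f=35): x=773/70 (≈11.0429) theta=-404/1225 (≈-0.3298)
After 5 (propagate distance d=50 (to screen)): x=-2669/490 (≈-5.4469) theta=-404/1225 (≈-0.3298)
Rounded to 4 decimal places: x = -5.4469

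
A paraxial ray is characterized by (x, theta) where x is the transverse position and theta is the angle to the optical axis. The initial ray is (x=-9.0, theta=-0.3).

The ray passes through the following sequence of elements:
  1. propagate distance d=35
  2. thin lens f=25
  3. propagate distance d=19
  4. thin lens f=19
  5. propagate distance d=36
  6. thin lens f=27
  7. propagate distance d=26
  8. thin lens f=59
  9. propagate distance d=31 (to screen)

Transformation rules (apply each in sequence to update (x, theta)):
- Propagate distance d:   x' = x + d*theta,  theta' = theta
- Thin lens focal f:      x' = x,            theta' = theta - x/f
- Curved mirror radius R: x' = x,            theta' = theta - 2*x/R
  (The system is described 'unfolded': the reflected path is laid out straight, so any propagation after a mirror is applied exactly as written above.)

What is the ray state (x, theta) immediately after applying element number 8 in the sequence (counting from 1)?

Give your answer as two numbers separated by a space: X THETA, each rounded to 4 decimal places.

Initial: x=-9.0000 theta=-0.3000
After 1 (propagate distance d=35): x=-19.5000 theta=-0.3000
After 2 (thin lens f=25): x=-19.5000 theta=0.4800
After 3 (propagate distance d=19): x=-10.3800 theta=0.4800
After 4 (thin lens f=19): x=-10.3800 theta=39/38 (≈1.0263)
After 5 (propagate distance d=36): x=25239/950 (≈26.5674) theta=39/38 (≈1.0263)
After 6 (thin lens f=27): x=25239/950 (≈26.5674) theta=181/4275 (≈0.0423)
After 7 (propagate distance d=26): x=236563/8550 (≈27.6682) theta=181/4275 (≈0.0423)
After 8 (thin lens f=59): x=236563/8550 (≈27.6682) theta=-14347/33630 (≈-0.4266)
Rounded to 4 decimal places: x = 27.6682, theta = -0.4266

Answer: 27.6682 -0.4266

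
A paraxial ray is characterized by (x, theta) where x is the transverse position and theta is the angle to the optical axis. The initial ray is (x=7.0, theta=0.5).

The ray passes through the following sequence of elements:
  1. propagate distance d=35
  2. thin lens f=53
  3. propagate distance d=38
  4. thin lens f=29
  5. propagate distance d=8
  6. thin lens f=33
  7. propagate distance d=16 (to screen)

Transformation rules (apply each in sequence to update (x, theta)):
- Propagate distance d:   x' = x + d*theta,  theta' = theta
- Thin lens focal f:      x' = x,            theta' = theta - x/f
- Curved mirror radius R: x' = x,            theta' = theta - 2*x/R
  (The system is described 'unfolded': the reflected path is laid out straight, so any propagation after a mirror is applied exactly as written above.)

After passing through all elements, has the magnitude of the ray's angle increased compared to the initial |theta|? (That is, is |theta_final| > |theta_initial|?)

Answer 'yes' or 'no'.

Answer: yes

Derivation:
Initial: x=7.0000 theta=0.5000
After 1 (propagate distance d=35): x=24.5000 theta=0.5000
After 2 (thin lens f=53): x=24.5000 theta=2/53 (≈0.0377)
After 3 (propagate distance d=38): x=2749/106 (≈25.9340) theta=2/53 (≈0.0377)
After 4 (thin lens f=29): x=2749/106 (≈25.9340) theta=-2633/3074 (≈-0.8565)
After 5 (propagate distance d=8): x=58657/3074 (≈19.0817) theta=-2633/3074 (≈-0.8565)
After 6 (thin lens f=33): x=58657/3074 (≈19.0817) theta=-72773/50721 (≈-1.4348)
After 7 (propagate distance d=16 (to screen)): x=-393055/101442 (≈-3.8747) theta=-72773/50721 (≈-1.4348)
|theta_initial|=0.5000 |theta_final|=72773/50721 (≈1.4348) -> increased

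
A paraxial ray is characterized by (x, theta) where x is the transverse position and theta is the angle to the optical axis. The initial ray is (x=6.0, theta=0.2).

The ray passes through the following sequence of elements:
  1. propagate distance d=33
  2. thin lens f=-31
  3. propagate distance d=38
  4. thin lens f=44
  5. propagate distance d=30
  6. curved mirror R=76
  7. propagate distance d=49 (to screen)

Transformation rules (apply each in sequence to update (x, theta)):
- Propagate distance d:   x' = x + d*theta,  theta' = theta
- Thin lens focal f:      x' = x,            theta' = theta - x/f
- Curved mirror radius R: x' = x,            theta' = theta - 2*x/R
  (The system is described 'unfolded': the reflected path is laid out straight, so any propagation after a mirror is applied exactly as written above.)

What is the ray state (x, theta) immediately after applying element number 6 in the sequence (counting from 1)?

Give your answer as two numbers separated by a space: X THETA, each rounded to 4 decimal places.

Initial: x=6.0000 theta=0.2000
After 1 (propagate distance d=33): x=12.6000 theta=0.2000
After 2 (thin lens f=-31): x=12.6000 theta=94/155 (≈0.6065)
After 3 (propagate distance d=38): x=1105/31 (≈35.6452) theta=94/155 (≈0.6065)
After 4 (thin lens f=44): x=1105/31 (≈35.6452) theta=-1389/6820 (≈-0.2037)
After 5 (propagate distance d=30): x=20143/682 (≈29.5352) theta=-1389/6820 (≈-0.2037)
After 6 (curved mirror R=76): x=20143/682 (≈29.5352) theta=-63553/64790 (≈-0.9809)
Rounded to 4 decimal places: x = 29.5352, theta = -0.9809

Answer: 29.5352 -0.9809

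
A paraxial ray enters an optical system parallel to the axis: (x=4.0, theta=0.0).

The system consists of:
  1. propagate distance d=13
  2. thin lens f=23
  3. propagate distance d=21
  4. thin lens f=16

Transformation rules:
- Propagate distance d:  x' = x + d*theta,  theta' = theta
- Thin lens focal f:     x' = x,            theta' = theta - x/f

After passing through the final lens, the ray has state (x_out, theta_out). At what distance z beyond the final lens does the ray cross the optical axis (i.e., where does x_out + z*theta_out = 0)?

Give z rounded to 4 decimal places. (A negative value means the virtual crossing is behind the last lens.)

Initial: x=4.0000 theta=0.0000
After 1 (propagate distance d=13): x=4.0000 theta=0.0000
After 2 (thin lens f=23): x=4.0000 theta=-4/23 (≈-0.1739)
After 3 (propagate distance d=21): x=8/23 (≈0.3478) theta=-4/23 (≈-0.1739)
After 4 (thin lens f=16): x=8/23 (≈0.3478) theta=-9/46 (≈-0.1957)
z_focus = -x_out/theta_out = -(8/23)/(-9/46) = 16/9 ≈ 1.7778
Rounded to 4 decimal places: z = 1.7778

Answer: 1.7778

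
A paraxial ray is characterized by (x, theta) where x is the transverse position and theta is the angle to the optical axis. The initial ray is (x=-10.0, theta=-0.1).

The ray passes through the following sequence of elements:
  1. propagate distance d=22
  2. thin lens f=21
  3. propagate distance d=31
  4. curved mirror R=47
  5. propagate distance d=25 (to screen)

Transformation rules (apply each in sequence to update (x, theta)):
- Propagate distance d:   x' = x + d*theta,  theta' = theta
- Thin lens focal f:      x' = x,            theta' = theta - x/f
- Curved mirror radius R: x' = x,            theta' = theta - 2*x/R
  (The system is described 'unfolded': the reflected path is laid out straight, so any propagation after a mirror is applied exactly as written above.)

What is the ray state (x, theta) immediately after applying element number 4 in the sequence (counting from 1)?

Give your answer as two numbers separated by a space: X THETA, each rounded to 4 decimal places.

Answer: 2.7095 0.3657

Derivation:
Initial: x=-10.0000 theta=-0.1000
After 1 (propagate distance d=22): x=-12.2000 theta=-0.1000
After 2 (thin lens f=21): x=-12.2000 theta=101/210 (≈0.4810)
After 3 (propagate distance d=31): x=569/210 (≈2.7095) theta=101/210 (≈0.4810)
After 4 (curved mirror R=47): x=569/210 (≈2.7095) theta=1203/3290 (≈0.3657)
Rounded to 4 decimal places: x = 2.7095, theta = 0.3657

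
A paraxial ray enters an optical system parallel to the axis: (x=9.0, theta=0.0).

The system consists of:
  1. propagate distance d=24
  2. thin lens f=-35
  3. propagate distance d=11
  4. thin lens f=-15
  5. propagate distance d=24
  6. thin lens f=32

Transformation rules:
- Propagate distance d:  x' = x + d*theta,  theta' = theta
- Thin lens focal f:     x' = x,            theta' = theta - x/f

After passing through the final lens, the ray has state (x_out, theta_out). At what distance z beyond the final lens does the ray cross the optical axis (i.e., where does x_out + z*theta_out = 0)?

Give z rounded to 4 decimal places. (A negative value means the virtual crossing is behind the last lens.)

Initial: x=9.0000 theta=0.0000
After 1 (propagate distance d=24): x=9.0000 theta=0.0000
After 2 (thin lens f=-35): x=9.0000 theta=9/35 (≈0.2571)
After 3 (propagate distance d=11): x=414/35 (≈11.8286) theta=9/35 (≈0.2571)
After 4 (thin lens f=-15): x=414/35 (≈11.8286) theta=183/175 (≈1.0457)
After 5 (propagate distance d=24): x=6462/175 (≈36.9257) theta=183/175 (≈1.0457)
After 6 (thin lens f=32): x=6462/175 (≈36.9257) theta=-303/2800 (≈-0.1082)
z_focus = -x_out/theta_out = -(6462/175)/(-303/2800) = 34464/101 ≈ 341.2277
Rounded to 4 decimal places: z = 341.2277

Answer: 341.2277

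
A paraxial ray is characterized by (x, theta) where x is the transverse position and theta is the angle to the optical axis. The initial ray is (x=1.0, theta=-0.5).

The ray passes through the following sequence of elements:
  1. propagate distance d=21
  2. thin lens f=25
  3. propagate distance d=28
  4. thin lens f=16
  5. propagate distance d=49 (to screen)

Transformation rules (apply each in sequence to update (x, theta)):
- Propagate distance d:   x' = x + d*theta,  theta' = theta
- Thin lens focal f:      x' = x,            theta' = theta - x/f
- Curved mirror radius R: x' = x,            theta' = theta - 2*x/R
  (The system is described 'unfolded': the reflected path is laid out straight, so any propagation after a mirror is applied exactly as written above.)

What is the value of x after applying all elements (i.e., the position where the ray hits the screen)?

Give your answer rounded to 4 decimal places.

Initial: x=1.0000 theta=-0.5000
After 1 (propagate distance d=21): x=-9.5000 theta=-0.5000
After 2 (thin lens f=25): x=-9.5000 theta=-0.1200
After 3 (propagate distance d=28): x=-12.8600 theta=-0.1200
After 4 (thin lens f=16): x=-12.8600 theta=547/800 (≈0.6838)
After 5 (propagate distance d=49 (to screen)): x=3303/160 (≈20.6438) theta=547/800 (≈0.6838)
Rounded to 4 decimal places: x = 20.6438

Answer: 20.6438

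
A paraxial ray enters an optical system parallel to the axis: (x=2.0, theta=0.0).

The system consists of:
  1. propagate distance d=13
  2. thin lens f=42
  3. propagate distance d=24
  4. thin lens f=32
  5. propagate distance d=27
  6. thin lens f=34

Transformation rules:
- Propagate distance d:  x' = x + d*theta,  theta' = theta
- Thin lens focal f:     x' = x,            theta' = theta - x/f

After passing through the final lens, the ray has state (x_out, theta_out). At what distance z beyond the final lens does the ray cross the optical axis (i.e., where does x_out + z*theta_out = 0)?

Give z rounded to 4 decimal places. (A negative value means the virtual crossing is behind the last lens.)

Answer: -28.4190

Derivation:
Initial: x=2.0000 theta=0.0000
After 1 (propagate distance d=13): x=2.0000 theta=0.0000
After 2 (thin lens f=42): x=2.0000 theta=-1/21 (≈-0.0476)
After 3 (propagate distance d=24): x=6/7 (≈0.8571) theta=-1/21 (≈-0.0476)
After 4 (thin lens f=32): x=6/7 (≈0.8571) theta=-25/336 (≈-0.0744)
After 5 (propagate distance d=27): x=-129/112 (≈-1.1518) theta=-25/336 (≈-0.0744)
After 6 (thin lens f=34): x=-129/112 (≈-1.1518) theta=-463/11424 (≈-0.0405)
z_focus = -x_out/theta_out = -(-129/112)/(-463/11424) = -13158/463 ≈ -28.4190
Rounded to 4 decimal places: z = -28.4190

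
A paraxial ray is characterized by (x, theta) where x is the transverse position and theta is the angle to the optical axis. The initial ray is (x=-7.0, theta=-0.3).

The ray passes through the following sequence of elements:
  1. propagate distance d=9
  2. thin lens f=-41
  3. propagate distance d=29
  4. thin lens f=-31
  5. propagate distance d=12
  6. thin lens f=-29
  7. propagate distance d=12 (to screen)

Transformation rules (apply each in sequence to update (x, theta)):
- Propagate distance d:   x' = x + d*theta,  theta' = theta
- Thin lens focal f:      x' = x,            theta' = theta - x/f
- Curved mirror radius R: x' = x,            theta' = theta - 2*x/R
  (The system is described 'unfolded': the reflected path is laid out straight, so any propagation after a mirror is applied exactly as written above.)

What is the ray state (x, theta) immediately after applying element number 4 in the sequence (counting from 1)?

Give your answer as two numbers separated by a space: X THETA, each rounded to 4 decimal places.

Initial: x=-7.0000 theta=-0.3000
After 1 (propagate distance d=9): x=-9.7000 theta=-0.3000
After 2 (thin lens f=-41): x=-9.7000 theta=-22/41 (≈-0.5366)
After 3 (propagate distance d=29): x=-10357/410 (≈-25.2610) theta=-22/41 (≈-0.5366)
After 4 (thin lens f=-31): x=-10357/410 (≈-25.2610) theta=-17177/12710 (≈-1.3515)
Rounded to 4 decimal places: x = -25.2610, theta = -1.3515

Answer: -25.2610 -1.3515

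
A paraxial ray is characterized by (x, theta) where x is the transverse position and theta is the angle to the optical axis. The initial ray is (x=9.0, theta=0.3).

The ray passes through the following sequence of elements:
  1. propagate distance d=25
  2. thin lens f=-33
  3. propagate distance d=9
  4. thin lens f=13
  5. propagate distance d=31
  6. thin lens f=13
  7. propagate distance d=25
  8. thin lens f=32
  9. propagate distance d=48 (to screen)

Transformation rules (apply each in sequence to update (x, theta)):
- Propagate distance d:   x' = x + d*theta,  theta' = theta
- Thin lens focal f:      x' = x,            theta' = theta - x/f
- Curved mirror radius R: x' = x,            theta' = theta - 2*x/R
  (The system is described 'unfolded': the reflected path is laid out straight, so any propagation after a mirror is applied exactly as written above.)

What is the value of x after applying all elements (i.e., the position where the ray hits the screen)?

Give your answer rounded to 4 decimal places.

Answer: -10.4234

Derivation:
Initial: x=9.0000 theta=0.3000
After 1 (propagate distance d=25): x=16.5000 theta=0.3000
After 2 (thin lens f=-33): x=16.5000 theta=0.8000
After 3 (propagate distance d=9): x=23.7000 theta=0.8000
After 4 (thin lens f=13): x=23.7000 theta=-133/130 (≈-1.0231)
After 5 (propagate distance d=31): x=-521/65 (≈-8.0154) theta=-133/130 (≈-1.0231)
After 6 (thin lens f=13): x=-521/65 (≈-8.0154) theta=-687/1690 (≈-0.4065)
After 7 (propagate distance d=25): x=-30721/1690 (≈-18.1781) theta=-687/1690 (≈-0.4065)
After 8 (thin lens f=32): x=-30721/1690 (≈-18.1781) theta=8737/54080 (≈0.1616)
After 9 (propagate distance d=48 (to screen)): x=-35231/3380 (≈-10.4234) theta=8737/54080 (≈0.1616)
Rounded to 4 decimal places: x = -10.4234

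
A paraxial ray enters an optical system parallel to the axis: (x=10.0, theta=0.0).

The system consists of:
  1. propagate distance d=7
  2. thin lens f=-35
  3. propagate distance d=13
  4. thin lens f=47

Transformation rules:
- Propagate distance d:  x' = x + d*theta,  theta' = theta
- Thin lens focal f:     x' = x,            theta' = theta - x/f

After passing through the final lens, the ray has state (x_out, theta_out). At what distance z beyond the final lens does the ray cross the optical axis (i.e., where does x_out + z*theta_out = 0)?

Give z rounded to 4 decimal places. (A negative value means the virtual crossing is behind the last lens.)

Answer: 2256.0000

Derivation:
Initial: x=10.0000 theta=0.0000
After 1 (propagate distance d=7): x=10.0000 theta=0.0000
After 2 (thin lens f=-35): x=10.0000 theta=2/7 (≈0.2857)
After 3 (propagate distance d=13): x=96/7 (≈13.7143) theta=2/7 (≈0.2857)
After 4 (thin lens f=47): x=96/7 (≈13.7143) theta=-2/329 (≈-0.0061)
z_focus = -x_out/theta_out = -(96/7)/(-2/329) = 2256.0000
Rounded to 4 decimal places: z = 2256.0000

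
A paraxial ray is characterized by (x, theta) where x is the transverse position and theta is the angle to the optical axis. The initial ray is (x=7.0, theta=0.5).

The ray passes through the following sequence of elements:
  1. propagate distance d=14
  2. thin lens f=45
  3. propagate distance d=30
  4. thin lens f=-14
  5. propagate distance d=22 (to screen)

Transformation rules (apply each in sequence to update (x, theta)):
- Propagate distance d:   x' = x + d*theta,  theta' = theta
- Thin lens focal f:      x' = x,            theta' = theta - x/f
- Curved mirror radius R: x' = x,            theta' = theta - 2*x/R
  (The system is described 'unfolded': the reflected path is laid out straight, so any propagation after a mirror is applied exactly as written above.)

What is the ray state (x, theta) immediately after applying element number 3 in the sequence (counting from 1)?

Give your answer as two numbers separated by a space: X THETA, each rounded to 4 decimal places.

Initial: x=7.0000 theta=0.5000
After 1 (propagate distance d=14): x=14.0000 theta=0.5000
After 2 (thin lens f=45): x=14.0000 theta=17/90 (≈0.1889)
After 3 (propagate distance d=30): x=59/3 (≈19.6667) theta=17/90 (≈0.1889)
Rounded to 4 decimal places: x = 19.6667, theta = 0.1889

Answer: 19.6667 0.1889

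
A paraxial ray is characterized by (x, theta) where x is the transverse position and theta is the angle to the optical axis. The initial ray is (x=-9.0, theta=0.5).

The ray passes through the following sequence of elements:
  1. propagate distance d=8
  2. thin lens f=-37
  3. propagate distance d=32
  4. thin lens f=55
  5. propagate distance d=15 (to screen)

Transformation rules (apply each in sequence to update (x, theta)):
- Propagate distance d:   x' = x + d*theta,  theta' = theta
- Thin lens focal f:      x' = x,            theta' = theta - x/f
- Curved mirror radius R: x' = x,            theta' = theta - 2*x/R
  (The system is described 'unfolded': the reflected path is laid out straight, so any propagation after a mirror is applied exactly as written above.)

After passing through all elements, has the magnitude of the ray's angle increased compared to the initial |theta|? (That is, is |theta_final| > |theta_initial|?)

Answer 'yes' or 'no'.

Answer: no

Derivation:
Initial: x=-9.0000 theta=0.5000
After 1 (propagate distance d=8): x=-5.0000 theta=0.5000
After 2 (thin lens f=-37): x=-5.0000 theta=27/74 (≈0.3649)
After 3 (propagate distance d=32): x=247/37 (≈6.6757) theta=27/74 (≈0.3649)
After 4 (thin lens f=55): x=247/37 (≈6.6757) theta=991/4070 (≈0.2435)
After 5 (propagate distance d=15 (to screen)): x=8407/814 (≈10.3280) theta=991/4070 (≈0.2435)
|theta_initial|=0.5000 |theta_final|=991/4070 (≈0.2435) -> not increased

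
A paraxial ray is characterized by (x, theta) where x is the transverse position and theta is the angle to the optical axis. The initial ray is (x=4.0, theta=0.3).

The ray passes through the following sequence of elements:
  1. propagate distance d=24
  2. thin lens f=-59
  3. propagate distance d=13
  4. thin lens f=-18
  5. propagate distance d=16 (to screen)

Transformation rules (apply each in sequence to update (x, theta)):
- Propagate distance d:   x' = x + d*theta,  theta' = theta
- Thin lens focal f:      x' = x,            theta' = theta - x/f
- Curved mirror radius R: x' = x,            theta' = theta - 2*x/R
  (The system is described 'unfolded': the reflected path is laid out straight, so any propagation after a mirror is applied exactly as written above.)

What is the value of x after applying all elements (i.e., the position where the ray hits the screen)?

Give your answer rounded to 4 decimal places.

Initial: x=4.0000 theta=0.3000
After 1 (propagate distance d=24): x=11.2000 theta=0.3000
After 2 (thin lens f=-59): x=11.2000 theta=289/590 (≈0.4898)
After 3 (propagate distance d=13): x=2073/118 (≈17.5678) theta=289/590 (≈0.4898)
After 4 (thin lens f=-18): x=2073/118 (≈17.5678) theta=5189/3540 (≈1.4658)
After 5 (propagate distance d=16 (to screen)): x=72607/1770 (≈41.0209) theta=5189/3540 (≈1.4658)
Rounded to 4 decimal places: x = 41.0209

Answer: 41.0209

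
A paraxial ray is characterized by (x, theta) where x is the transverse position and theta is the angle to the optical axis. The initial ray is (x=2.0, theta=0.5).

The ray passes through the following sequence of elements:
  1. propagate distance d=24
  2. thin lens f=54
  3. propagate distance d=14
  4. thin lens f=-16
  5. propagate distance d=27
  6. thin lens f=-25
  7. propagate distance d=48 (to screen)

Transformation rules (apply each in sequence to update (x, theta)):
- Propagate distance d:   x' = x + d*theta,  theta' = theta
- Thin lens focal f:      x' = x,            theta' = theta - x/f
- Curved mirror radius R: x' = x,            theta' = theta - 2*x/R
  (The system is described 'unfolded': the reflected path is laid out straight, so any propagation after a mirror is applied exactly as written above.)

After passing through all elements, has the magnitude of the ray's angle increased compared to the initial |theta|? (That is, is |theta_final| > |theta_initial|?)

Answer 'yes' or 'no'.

Answer: yes

Derivation:
Initial: x=2.0000 theta=0.5000
After 1 (propagate distance d=24): x=14.0000 theta=0.5000
After 2 (thin lens f=54): x=14.0000 theta=13/54 (≈0.2407)
After 3 (propagate distance d=14): x=469/27 (≈17.3704) theta=13/54 (≈0.2407)
After 4 (thin lens f=-16): x=469/27 (≈17.3704) theta=191/144 (≈1.3264)
After 5 (propagate distance d=27): x=22975/432 (≈53.1829) theta=191/144 (≈1.3264)
After 6 (thin lens f=-25): x=22975/432 (≈53.1829) theta=373/108 (≈3.4537)
After 7 (propagate distance d=48 (to screen)): x=94591/432 (≈218.9606) theta=373/108 (≈3.4537)
|theta_initial|=0.5000 |theta_final|=373/108 (≈3.4537) -> increased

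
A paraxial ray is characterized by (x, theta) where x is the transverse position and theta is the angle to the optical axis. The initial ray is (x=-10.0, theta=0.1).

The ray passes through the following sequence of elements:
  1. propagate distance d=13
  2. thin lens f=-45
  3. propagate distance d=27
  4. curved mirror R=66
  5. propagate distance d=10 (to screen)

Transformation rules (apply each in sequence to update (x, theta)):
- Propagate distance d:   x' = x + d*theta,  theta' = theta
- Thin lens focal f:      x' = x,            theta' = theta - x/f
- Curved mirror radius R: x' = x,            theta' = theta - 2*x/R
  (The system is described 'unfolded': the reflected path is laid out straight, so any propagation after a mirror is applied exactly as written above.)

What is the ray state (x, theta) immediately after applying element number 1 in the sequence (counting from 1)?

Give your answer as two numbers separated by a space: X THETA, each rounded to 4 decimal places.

Answer: -8.7000 0.1000

Derivation:
Initial: x=-10.0000 theta=0.1000
After 1 (propagate distance d=13): x=-8.7000 theta=0.1000
Rounded to 4 decimal places: x = -8.7000, theta = 0.1000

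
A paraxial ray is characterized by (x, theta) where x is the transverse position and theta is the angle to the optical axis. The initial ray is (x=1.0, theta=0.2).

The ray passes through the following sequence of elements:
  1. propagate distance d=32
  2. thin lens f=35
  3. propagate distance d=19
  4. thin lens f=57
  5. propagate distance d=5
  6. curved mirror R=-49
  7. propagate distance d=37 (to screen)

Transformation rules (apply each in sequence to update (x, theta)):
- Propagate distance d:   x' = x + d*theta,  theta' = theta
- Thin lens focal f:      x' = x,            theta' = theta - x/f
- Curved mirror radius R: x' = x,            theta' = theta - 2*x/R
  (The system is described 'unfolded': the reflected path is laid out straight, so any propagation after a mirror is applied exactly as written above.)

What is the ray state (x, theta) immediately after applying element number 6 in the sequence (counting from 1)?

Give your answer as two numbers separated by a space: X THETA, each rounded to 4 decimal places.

Answer: 6.4956 0.1277

Derivation:
Initial: x=1.0000 theta=0.2000
After 1 (propagate distance d=32): x=7.4000 theta=0.2000
After 2 (thin lens f=35): x=7.4000 theta=-2/175 (≈-0.0114)
After 3 (propagate distance d=19): x=1257/175 (≈7.1829) theta=-2/175 (≈-0.0114)
After 4 (thin lens f=57): x=1257/175 (≈7.1829) theta=-457/3325 (≈-0.1374)
After 5 (propagate distance d=5): x=21598/3325 (≈6.4956) theta=-457/3325 (≈-0.1374)
After 6 (curved mirror R=-49): x=21598/3325 (≈6.4956) theta=20803/162925 (≈0.1277)
Rounded to 4 decimal places: x = 6.4956, theta = 0.1277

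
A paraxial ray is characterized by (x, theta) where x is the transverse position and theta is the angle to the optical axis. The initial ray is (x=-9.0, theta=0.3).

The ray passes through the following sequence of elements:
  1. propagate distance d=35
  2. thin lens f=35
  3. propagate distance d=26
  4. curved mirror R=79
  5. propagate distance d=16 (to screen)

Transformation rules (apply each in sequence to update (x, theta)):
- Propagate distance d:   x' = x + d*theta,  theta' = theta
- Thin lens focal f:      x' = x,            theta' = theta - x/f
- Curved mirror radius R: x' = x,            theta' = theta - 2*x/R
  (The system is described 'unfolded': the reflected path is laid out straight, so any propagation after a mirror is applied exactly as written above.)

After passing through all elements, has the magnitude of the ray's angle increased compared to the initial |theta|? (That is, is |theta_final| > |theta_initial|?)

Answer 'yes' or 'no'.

Initial: x=-9.0000 theta=0.3000
After 1 (propagate distance d=35): x=1.5000 theta=0.3000
After 2 (thin lens f=35): x=1.5000 theta=9/35 (≈0.2571)
After 3 (propagate distance d=26): x=573/70 (≈8.1857) theta=9/35 (≈0.2571)
After 4 (curved mirror R=79): x=573/70 (≈8.1857) theta=138/2765 (≈0.0499)
After 5 (propagate distance d=16 (to screen)): x=49683/5530 (≈8.9843) theta=138/2765 (≈0.0499)
|theta_initial|=0.3000 |theta_final|=138/2765 (≈0.0499) -> not increased

Answer: no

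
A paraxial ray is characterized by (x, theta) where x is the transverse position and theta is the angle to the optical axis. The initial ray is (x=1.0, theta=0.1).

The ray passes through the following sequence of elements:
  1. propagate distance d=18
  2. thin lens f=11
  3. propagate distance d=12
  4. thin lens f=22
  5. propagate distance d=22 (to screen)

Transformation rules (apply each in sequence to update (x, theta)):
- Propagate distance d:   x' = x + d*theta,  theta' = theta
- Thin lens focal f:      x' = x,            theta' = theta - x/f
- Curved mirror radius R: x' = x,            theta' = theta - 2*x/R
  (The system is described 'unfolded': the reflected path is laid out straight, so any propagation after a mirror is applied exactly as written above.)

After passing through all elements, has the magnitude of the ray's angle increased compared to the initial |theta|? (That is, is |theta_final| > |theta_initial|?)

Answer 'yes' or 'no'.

Answer: yes

Derivation:
Initial: x=1.0000 theta=0.1000
After 1 (propagate distance d=18): x=2.8000 theta=0.1000
After 2 (thin lens f=11): x=2.8000 theta=-17/110 (≈-0.1545)
After 3 (propagate distance d=12): x=52/55 (≈0.9455) theta=-17/110 (≈-0.1545)
After 4 (thin lens f=22): x=52/55 (≈0.9455) theta=-239/1210 (≈-0.1975)
After 5 (propagate distance d=22 (to screen)): x=-3.4000 theta=-239/1210 (≈-0.1975)
|theta_initial|=0.1000 |theta_final|=239/1210 (≈0.1975) -> increased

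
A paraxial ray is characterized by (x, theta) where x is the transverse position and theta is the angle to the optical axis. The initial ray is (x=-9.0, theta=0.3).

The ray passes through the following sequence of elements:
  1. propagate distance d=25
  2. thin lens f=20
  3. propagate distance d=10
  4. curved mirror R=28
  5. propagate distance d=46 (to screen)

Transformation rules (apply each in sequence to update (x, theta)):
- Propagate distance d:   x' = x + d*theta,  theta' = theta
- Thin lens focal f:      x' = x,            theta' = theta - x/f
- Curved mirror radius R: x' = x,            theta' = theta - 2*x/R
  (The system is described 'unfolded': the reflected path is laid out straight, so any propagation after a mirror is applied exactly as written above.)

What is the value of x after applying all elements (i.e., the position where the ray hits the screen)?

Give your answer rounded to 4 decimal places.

Initial: x=-9.0000 theta=0.3000
After 1 (propagate distance d=25): x=-1.5000 theta=0.3000
After 2 (thin lens f=20): x=-1.5000 theta=0.3750
After 3 (propagate distance d=10): x=2.2500 theta=0.3750
After 4 (curved mirror R=28): x=2.2500 theta=3/14 (≈0.2143)
After 5 (propagate distance d=46 (to screen)): x=339/28 (≈12.1071) theta=3/14 (≈0.2143)
Rounded to 4 decimal places: x = 12.1071

Answer: 12.1071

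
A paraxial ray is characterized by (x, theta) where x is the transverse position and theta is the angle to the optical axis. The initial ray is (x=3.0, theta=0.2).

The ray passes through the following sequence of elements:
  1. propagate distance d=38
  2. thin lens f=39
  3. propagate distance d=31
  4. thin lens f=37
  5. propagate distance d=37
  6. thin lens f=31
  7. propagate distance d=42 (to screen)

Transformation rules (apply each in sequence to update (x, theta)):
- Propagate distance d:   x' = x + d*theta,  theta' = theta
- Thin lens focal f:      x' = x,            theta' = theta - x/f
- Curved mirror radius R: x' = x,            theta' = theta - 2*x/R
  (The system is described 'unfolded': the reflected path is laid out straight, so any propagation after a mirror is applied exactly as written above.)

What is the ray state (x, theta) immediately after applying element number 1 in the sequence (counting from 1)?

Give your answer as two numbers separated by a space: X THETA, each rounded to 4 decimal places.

Initial: x=3.0000 theta=0.2000
After 1 (propagate distance d=38): x=10.6000 theta=0.2000
Rounded to 4 decimal places: x = 10.6000, theta = 0.2000

Answer: 10.6000 0.2000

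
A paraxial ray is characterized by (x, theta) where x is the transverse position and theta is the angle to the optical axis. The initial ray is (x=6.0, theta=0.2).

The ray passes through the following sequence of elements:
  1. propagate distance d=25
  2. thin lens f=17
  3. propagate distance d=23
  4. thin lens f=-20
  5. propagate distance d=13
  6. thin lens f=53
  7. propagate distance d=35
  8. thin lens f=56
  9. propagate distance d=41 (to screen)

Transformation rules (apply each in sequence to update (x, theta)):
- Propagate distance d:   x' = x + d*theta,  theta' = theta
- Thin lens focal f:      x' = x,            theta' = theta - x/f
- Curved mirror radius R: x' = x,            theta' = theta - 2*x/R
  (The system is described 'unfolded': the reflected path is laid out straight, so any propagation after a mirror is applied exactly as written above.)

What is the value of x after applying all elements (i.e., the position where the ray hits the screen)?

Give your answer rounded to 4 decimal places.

Initial: x=6.0000 theta=0.2000
After 1 (propagate distance d=25): x=11.0000 theta=0.2000
After 2 (thin lens f=17): x=11.0000 theta=-38/85 (≈-0.4471)
After 3 (propagate distance d=23): x=61/85 (≈0.7176) theta=-38/85 (≈-0.4471)
After 4 (thin lens f=-20): x=61/85 (≈0.7176) theta=-699/1700 (≈-0.4112)
After 5 (propagate distance d=13): x=-7867/1700 (≈-4.6276) theta=-699/1700 (≈-0.4112)
After 6 (thin lens f=53): x=-7867/1700 (≈-4.6276) theta=-1459/4505 (≈-0.3239)
After 7 (propagate distance d=35): x=-84603/5300 (≈-15.9628) theta=-1459/4505 (≈-0.3239)
After 8 (thin lens f=56): x=-84603/5300 (≈-15.9628) theta=-195829/5045600 (≈-0.0388)
After 9 (propagate distance d=41 (to screen)): x=-17714209/1009120 (≈-17.5541) theta=-195829/5045600 (≈-0.0388)
Rounded to 4 decimal places: x = -17.5541

Answer: -17.5541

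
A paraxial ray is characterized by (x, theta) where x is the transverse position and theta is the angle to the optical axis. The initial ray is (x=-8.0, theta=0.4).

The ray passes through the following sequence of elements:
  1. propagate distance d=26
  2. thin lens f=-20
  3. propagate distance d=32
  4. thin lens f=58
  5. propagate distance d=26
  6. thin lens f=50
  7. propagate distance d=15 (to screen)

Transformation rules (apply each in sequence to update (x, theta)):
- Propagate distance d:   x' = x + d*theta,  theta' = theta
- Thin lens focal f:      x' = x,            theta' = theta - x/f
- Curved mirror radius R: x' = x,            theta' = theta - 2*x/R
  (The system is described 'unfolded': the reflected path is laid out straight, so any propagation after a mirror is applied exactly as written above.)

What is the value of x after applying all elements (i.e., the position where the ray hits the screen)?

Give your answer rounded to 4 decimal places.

Initial: x=-8.0000 theta=0.4000
After 1 (propagate distance d=26): x=2.4000 theta=0.4000
After 2 (thin lens f=-20): x=2.4000 theta=0.5200
After 3 (propagate distance d=32): x=19.0400 theta=0.5200
After 4 (thin lens f=58): x=19.0400 theta=139/725 (≈0.1917)
After 5 (propagate distance d=26): x=17418/725 (≈24.0248) theta=139/725 (≈0.1917)
After 6 (thin lens f=50): x=17418/725 (≈24.0248) theta=-5234/18125 (≈-0.2888)
After 7 (propagate distance d=15 (to screen)): x=71388/3625 (≈19.6932) theta=-5234/18125 (≈-0.2888)
Rounded to 4 decimal places: x = 19.6932

Answer: 19.6932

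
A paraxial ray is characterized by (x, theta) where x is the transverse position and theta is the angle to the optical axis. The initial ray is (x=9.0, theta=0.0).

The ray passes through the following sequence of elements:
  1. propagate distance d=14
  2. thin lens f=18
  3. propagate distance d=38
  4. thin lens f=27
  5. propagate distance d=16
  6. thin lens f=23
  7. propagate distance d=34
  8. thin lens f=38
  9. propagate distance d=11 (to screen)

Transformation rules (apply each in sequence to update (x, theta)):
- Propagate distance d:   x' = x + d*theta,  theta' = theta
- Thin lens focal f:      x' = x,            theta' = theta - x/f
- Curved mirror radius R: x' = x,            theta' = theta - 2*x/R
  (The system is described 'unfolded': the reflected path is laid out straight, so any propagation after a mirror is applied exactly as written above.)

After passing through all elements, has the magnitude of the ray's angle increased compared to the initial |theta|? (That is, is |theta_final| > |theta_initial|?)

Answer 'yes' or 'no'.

Initial: x=9.0000 theta=0.0000
After 1 (propagate distance d=14): x=9.0000 theta=0.0000
After 2 (thin lens f=18): x=9.0000 theta=-0.5000
After 3 (propagate distance d=38): x=-10.0000 theta=-0.5000
After 4 (thin lens f=27): x=-10.0000 theta=-7/54 (≈-0.1296)
After 5 (propagate distance d=16): x=-326/27 (≈-12.0741) theta=-7/54 (≈-0.1296)
After 6 (thin lens f=23): x=-326/27 (≈-12.0741) theta=491/1242 (≈0.3953)
After 7 (propagate distance d=34): x=283/207 (≈1.3671) theta=491/1242 (≈0.3953)
After 8 (thin lens f=38): x=283/207 (≈1.3671) theta=4240/11799 (≈0.3594)
After 9 (propagate distance d=11 (to screen)): x=62771/11799 (≈5.3200) theta=4240/11799 (≈0.3594)
|theta_initial|=0.0000 |theta_final|=4240/11799 (≈0.3594) -> increased

Answer: yes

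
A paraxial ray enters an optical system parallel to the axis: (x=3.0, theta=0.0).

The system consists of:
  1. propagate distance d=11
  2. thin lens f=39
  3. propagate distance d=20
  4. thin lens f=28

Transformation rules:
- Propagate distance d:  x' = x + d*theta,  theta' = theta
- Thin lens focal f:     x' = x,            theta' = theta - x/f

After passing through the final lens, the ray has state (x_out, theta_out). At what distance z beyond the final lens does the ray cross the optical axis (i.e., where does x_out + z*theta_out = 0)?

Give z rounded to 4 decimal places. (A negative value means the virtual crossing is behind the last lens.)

Initial: x=3.0000 theta=0.0000
After 1 (propagate distance d=11): x=3.0000 theta=0.0000
After 2 (thin lens f=39): x=3.0000 theta=-1/13 (≈-0.0769)
After 3 (propagate distance d=20): x=19/13 (≈1.4615) theta=-1/13 (≈-0.0769)
After 4 (thin lens f=28): x=19/13 (≈1.4615) theta=-47/364 (≈-0.1291)
z_focus = -x_out/theta_out = -(19/13)/(-47/364) = 532/47 ≈ 11.3191
Rounded to 4 decimal places: z = 11.3191

Answer: 11.3191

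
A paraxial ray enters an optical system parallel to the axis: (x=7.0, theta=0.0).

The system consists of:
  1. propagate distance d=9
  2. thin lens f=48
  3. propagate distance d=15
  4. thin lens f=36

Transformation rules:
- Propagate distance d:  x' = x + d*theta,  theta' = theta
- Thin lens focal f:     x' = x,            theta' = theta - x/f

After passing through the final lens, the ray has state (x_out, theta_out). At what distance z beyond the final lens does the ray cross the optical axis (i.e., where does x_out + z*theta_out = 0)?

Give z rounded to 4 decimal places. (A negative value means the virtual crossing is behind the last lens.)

Answer: 17.2174

Derivation:
Initial: x=7.0000 theta=0.0000
After 1 (propagate distance d=9): x=7.0000 theta=0.0000
After 2 (thin lens f=48): x=7.0000 theta=-7/48 (≈-0.1458)
After 3 (propagate distance d=15): x=4.8125 theta=-7/48 (≈-0.1458)
After 4 (thin lens f=36): x=4.8125 theta=-161/576 (≈-0.2795)
z_focus = -x_out/theta_out = -(4.8125)/(-161/576) = 396/23 ≈ 17.2174
Rounded to 4 decimal places: z = 17.2174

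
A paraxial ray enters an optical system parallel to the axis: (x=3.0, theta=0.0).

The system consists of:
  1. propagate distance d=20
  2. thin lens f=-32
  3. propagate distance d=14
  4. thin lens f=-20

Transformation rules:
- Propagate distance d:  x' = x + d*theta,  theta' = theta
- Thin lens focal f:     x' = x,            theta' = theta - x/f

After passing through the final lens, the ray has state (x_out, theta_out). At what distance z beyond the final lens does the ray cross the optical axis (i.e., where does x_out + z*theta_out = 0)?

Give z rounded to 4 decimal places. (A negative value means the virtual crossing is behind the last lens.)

Answer: -13.9394

Derivation:
Initial: x=3.0000 theta=0.0000
After 1 (propagate distance d=20): x=3.0000 theta=0.0000
After 2 (thin lens f=-32): x=3.0000 theta=3/32 (≈0.0938)
After 3 (propagate distance d=14): x=4.3125 theta=3/32 (≈0.0938)
After 4 (thin lens f=-20): x=4.3125 theta=99/320 (≈0.3094)
z_focus = -x_out/theta_out = -(4.3125)/(99/320) = -460/33 ≈ -13.9394
Rounded to 4 decimal places: z = -13.9394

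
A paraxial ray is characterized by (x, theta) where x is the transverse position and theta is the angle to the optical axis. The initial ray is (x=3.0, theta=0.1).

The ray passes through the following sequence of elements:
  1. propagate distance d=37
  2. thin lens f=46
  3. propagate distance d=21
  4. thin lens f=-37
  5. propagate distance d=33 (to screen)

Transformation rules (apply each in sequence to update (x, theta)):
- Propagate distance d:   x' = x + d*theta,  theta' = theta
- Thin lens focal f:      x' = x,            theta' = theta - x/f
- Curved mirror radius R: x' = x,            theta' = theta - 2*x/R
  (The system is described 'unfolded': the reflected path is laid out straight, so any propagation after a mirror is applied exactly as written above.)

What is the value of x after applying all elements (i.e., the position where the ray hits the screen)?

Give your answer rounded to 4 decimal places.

Initial: x=3.0000 theta=0.1000
After 1 (propagate distance d=37): x=6.7000 theta=0.1000
After 2 (thin lens f=46): x=6.7000 theta=-21/460 (≈-0.0457)
After 3 (propagate distance d=21): x=2641/460 (≈5.7413) theta=-21/460 (≈-0.0457)
After 4 (thin lens f=-37): x=2641/460 (≈5.7413) theta=466/4255 (≈0.1095)
After 5 (propagate distance d=33 (to screen)): x=6923/740 (≈9.3554) theta=466/4255 (≈0.1095)
Rounded to 4 decimal places: x = 9.3554

Answer: 9.3554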